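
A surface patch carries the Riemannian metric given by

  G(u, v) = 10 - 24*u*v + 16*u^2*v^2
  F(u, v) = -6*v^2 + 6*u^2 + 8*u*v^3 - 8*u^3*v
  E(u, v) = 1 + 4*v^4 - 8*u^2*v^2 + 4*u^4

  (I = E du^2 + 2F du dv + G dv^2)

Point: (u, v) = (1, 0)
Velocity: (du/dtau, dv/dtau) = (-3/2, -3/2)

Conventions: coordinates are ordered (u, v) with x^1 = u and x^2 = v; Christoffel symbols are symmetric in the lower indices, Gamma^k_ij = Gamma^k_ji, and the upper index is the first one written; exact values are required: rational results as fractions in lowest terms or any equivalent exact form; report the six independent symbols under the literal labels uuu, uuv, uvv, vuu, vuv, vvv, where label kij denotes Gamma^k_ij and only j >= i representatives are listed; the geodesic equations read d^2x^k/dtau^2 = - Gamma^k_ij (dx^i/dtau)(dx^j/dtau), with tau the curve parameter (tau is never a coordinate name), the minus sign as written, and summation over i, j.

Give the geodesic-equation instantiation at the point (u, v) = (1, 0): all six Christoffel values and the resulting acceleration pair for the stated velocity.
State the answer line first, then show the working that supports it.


Answer: Gamma_uuu = 4/7, Gamma_uuv = 0, Gamma_uvv = -4/7, Gamma_vuu = 6/7, Gamma_vuv = 0, Gamma_vvv = -6/7; accelerations (d^2u/dtau^2, d^2v/dtau^2) = (0, 0)

E = 5, F = 6, G = 10 at the point
E_u = 16, E_v = 0, F_u = 12, F_v = -8, G_u = 0, G_v = -24
EG - F^2 = 14;  g^inv = (1/14) * [[10, -6], [-6, 5]]
first-kind symbols [ij,l] = (1/2)(d_i g_jl + d_j g_il - d_l g_ij): [uu,u] = E_u/2 = 8, [uu,v] = F_u - E_v/2 = 12, [uv,u] = E_v/2 = 0, [uv,v] = G_u/2 = 0, [vv,u] = F_v - G_u/2 = -8, [vv,v] = G_v/2 = -12
Gamma^u_ij = (G*[ij,u] - F*[ij,v])/(EG - F^2), Gamma^v_ij = (E*[ij,v] - F*[ij,u])/(EG - F^2)
Gamma_uuu = 4/7, Gamma_uuv = 0, Gamma_uvv = -4/7, Gamma_vuu = 6/7, Gamma_vuv = 0, Gamma_vvv = -6/7
d^2u/dtau^2 = -(Gamma_uuu*(-3/2)^2 + 2*Gamma_uuv*(-3/2)*(-3/2) + Gamma_uvv*(-3/2)^2) = 0
d^2v/dtau^2 = -(Gamma_vuu*(-3/2)^2 + 2*Gamma_vuv*(-3/2)*(-3/2) + Gamma_vvv*(-3/2)^2) = 0


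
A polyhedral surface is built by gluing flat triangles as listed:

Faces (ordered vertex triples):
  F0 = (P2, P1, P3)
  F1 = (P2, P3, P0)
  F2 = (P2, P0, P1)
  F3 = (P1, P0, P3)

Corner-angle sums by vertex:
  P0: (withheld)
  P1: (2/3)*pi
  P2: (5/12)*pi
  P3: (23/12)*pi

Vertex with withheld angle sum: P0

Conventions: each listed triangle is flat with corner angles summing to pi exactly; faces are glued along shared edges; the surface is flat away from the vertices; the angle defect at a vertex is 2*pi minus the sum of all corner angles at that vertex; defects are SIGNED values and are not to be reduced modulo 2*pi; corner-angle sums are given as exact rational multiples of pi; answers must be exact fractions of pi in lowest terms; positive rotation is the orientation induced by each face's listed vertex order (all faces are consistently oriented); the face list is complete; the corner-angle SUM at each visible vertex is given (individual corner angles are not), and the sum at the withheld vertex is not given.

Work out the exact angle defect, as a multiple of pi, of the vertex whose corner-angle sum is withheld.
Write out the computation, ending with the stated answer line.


V = 4, E = 6, F = 4; chi = V - E + F = 2
Gauss-Bonnet: total defect = 2*pi*chi = 4*pi; visible defects sum to 3*pi

Answer: defect(P0) = pi


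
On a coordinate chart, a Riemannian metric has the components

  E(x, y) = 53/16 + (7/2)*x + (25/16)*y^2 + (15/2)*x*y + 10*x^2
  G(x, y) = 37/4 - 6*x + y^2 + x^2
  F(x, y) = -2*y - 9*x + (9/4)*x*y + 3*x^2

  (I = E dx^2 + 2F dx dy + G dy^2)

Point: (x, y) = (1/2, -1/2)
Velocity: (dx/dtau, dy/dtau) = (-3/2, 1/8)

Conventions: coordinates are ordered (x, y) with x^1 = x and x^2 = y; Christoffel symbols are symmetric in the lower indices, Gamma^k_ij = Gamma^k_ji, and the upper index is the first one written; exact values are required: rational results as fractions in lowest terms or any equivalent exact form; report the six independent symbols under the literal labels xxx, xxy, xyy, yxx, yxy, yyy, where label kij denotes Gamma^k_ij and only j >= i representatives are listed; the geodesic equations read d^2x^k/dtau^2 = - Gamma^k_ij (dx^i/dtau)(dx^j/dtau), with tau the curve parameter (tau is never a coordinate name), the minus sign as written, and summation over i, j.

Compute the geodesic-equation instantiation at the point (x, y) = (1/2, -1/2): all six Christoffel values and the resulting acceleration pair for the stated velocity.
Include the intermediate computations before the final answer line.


E = 389/64, F = -53/16, G = 27/4 at the point
E_x = 39/4, E_y = 35/16, F_x = -57/8, F_y = -7/8, G_x = -5, G_y = -1
EG - F^2 = 3847/128;  g^inv = (128/3847) * [[27/4, 53/16], [53/16, 389/64]]
first-kind symbols [ij,l] = (1/2)(d_i g_jl + d_j g_il - d_l g_ij): [xx,x] = E_x/2 = 39/8, [xx,y] = F_x - E_y/2 = -263/32, [xy,x] = E_y/2 = 35/32, [xy,y] = G_x/2 = -5/2, [yy,x] = F_y - G_x/2 = 13/8, [yy,y] = G_y/2 = -1/2
Gamma^x_ij = (G*[ij,x] - F*[ij,y])/(EG - F^2), Gamma^y_ij = (E*[ij,y] - F*[ij,x])/(EG - F^2)
Gamma_xxx = 2909/15388, Gamma_xxy = -115/3847, Gamma_xyy = 1192/3847, Gamma_yxx = -69235/61552, Gamma_yxy = -5925/15388, Gamma_yyy = 300/3847
d^2x/dtau^2 = -(Gamma_xxx*(-3/2)^2 + 2*Gamma_xxy*(-3/2)*(1/8) + Gamma_xyy*(1/8)^2) = -27169/61552
d^2y/dtau^2 = -(Gamma_yxx*(-3/2)^2 + 2*Gamma_yxy*(-3/2)*(1/8) + Gamma_yyy*(1/8)^2) = 587265/246208

Answer: Gamma_xxx = 2909/15388, Gamma_xxy = -115/3847, Gamma_xyy = 1192/3847, Gamma_yxx = -69235/61552, Gamma_yxy = -5925/15388, Gamma_yyy = 300/3847; accelerations (d^2x/dtau^2, d^2y/dtau^2) = (-27169/61552, 587265/246208)


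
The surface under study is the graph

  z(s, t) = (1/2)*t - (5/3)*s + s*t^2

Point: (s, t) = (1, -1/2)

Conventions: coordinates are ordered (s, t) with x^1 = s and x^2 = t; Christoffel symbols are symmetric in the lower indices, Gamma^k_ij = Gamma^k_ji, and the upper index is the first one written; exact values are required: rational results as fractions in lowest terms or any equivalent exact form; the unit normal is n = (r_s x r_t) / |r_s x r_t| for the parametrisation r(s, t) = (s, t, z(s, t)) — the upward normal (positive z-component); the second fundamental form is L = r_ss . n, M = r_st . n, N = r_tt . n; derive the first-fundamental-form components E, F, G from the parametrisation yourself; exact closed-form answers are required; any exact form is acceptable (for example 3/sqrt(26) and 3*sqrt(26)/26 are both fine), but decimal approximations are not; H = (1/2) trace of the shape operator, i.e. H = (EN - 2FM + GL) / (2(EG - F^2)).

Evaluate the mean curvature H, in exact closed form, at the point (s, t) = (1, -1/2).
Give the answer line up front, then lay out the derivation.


Answer: H = 6420*sqrt(469)/219961

z_s = -17/12, z_t = -1/2, z_ss = 0, z_st = -1, z_tt = 2
E = 433/144, F = 17/24, G = 5/4; answer radicand W^2 = 469/144
unnormalised second-form numerators: l = 0, m = -1, n = 2; L = l/sqrt(469/144), and similarly M = m/sqrt(W^2), N = n/sqrt(W^2)
H = (E*n - 2*F*m + G*l) / (2*(EG - F^2)*sqrt(W^2)); E*n - 2*F*m + G*l = 535/72, EG - F^2 = 469/144, so H = (535/469)/sqrt(469/144)


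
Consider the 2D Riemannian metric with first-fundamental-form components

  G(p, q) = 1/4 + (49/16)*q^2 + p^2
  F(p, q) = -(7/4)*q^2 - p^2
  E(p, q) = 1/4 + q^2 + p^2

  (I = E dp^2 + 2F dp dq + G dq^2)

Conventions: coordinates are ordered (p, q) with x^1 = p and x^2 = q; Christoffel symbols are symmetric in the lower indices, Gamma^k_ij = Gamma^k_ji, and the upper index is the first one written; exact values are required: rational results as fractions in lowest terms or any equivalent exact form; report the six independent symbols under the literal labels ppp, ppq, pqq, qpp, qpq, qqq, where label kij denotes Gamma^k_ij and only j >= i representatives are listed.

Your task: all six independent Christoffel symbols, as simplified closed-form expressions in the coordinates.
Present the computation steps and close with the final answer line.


E = 1/4 + q^2 + p^2; F = -(7/4)*q^2 - p^2; G = 1/4 + (49/16)*q^2 + p^2
Gamma^k_ij = (1/2) g^{kl} (d_i g_jl + d_j g_il - d_l g_ij), with g^inv = (1/(EG-F^2)) [[G, -F], [-F, E]]
first partials: E_p = 2*p, E_q = 2*q, F_p = -2*p, F_q = -(7/2)*q, G_p = 2*p, G_q = (49/8)*q
D = EG - F^2 = 1/16 + (65/64)*q^2 + (1/2)*p^2 + (9/16)*p^2*q^2
expanded: Gamma^p_pp = (G E_p - 2F F_p + F E_q)/(2D), Gamma^p_pq = (G E_q - F G_p)/(2D), Gamma^p_qq = (2G F_q - G G_p - F G_q)/(2D), Gamma^q_pp = (2E F_p - E E_q - F E_p)/(2D), Gamma^q_pq = (E G_p - F E_q)/(2D), Gamma^q_qq = (E G_q - 2F F_q + F G_p)/(2D); substitute and cancel common factors

Answer: Gamma_ppp = (-64*p^3 - 64*p^2*q - 28*p*q^2 + 16*p - 112*q^3)/(36*p^2*q^2 + 32*p^2 + 65*q^2 + 4), Gamma_ppq = (64*p^3 + 64*p^2*q + 112*p*q^2 + 196*q^3 + 16*q)/(36*p^2*q^2 + 32*p^2 + 65*q^2 + 4), Gamma_pqq = (-64*p^3 - 28*p^2*q - 196*p*q^2 - 16*p - 343*q^3 - 56*q)/(36*p^2*q^2 + 32*p^2 + 65*q^2 + 4), Gamma_qpp = (-64*p^3 - 64*p^2*q - 16*p*q^2 - 32*p - 64*q^3 - 16*q)/(36*p^2*q^2 + 32*p^2 + 65*q^2 + 4), Gamma_qpq = (64*p^3 + 64*p^2*q + 64*p*q^2 + 16*p + 112*q^3)/(36*p^2*q^2 + 32*p^2 + 65*q^2 + 4), Gamma_qqq = (-64*p^3 - 28*p^2*q - 112*p*q^2 - 196*q^3 + 49*q)/(36*p^2*q^2 + 32*p^2 + 65*q^2 + 4)


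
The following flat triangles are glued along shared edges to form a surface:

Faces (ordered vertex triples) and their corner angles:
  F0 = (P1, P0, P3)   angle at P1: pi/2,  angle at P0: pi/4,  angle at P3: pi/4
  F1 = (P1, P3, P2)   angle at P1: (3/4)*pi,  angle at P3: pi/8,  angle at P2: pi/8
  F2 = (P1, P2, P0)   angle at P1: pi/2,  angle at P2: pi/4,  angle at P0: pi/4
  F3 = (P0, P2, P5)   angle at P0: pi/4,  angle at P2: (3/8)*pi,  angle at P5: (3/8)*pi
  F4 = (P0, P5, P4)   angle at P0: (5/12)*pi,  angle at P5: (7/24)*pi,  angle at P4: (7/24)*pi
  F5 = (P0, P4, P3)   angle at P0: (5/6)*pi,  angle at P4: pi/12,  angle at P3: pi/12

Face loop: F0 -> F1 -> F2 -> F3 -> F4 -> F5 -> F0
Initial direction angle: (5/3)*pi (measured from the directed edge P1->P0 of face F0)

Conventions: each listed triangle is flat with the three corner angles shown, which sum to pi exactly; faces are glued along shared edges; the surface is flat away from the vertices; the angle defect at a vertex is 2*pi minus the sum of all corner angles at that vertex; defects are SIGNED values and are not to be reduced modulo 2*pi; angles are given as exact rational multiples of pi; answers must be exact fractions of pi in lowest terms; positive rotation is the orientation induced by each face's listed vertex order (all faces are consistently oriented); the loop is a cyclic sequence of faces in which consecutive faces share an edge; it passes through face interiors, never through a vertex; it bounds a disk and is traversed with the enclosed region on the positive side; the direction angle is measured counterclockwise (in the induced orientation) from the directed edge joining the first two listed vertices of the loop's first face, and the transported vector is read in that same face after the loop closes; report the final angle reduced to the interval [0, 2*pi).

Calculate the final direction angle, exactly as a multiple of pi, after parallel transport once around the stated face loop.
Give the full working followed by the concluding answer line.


enclosed vertex P0: corner angles sum to 2*pi, defect = 2*pi - 2*pi = 0
enclosed vertex P1: corner angles sum to (7/4)*pi, defect = 2*pi - (7/4)*pi = pi/4
the final direction is the initial angle plus the enclosed defects, taken mod 2*pi in the induced orientation
final angle = (5/3)*pi + pi/4 = (23/12)*pi (mod 2*pi)

Answer: final direction angle = (23/12)*pi


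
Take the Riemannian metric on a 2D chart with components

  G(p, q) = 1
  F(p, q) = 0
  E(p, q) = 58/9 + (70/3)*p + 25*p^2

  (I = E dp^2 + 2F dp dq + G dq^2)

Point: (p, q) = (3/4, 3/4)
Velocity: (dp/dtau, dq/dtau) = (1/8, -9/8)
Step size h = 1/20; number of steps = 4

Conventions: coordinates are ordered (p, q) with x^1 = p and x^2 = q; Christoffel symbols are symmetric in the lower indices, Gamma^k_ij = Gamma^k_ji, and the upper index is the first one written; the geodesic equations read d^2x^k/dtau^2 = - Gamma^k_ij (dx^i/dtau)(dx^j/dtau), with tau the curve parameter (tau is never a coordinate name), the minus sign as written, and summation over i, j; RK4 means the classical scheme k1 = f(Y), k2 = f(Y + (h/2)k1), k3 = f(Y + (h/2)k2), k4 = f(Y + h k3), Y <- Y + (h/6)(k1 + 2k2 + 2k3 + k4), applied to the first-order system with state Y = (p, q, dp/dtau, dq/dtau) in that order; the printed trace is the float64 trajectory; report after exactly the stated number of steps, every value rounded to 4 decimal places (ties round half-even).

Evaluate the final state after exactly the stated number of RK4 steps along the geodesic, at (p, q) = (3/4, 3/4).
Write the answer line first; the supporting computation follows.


Answer: p = 0.7748, q = 0.5250, dp/dtau = 0.1226, dq/dtau = -1.1250

f(Y) = (dp/dtau, dq/dtau, -Gamma^p_ij Y'^i Y'^j, -Gamma^q_ij Y'^i Y'^j) with the Gammas evaluated at the stage position; h = 0.050000; intermediate values shown to 6 dp
step 0: p = 0.7500, q = 0.7500, dp/dtau = 0.1250, dq/dtau = -1.1250
step 1:
  k1: at (p, q) = (0.750000, 0.750000), (dp/dtau, dq/dtau) = (0.125000, -1.125000); Gamma_ppp = 0.800292, Gamma_ppq = 0.000000, Gamma_pqq = 0.000000, Gamma_qpp = 0.000000, Gamma_qpq = 0.000000, Gamma_qqq = 0.000000; k1 = (0.125000, -1.125000, -0.012505, 0.000000)
  k2: at (p, q) = (0.753125, 0.721875), (dp/dtau, dq/dtau) = (0.124687, -1.125000); Gamma_ppp = 0.798350, Gamma_ppq = 0.000000, Gamma_pqq = 0.000000, Gamma_qpp = 0.000000, Gamma_qpq = 0.000000, Gamma_qqq = 0.000000; k2 = (0.124687, -1.125000, -0.012412, 0.000000)
  k3: at (p, q) = (0.753117, 0.721875), (dp/dtau, dq/dtau) = (0.124690, -1.125000); Gamma_ppp = 0.798354, Gamma_ppq = 0.000000, Gamma_pqq = 0.000000, Gamma_qpp = 0.000000, Gamma_qpq = 0.000000, Gamma_qqq = 0.000000; k3 = (0.124690, -1.125000, -0.012412, 0.000000)
  k4: at (p, q) = (0.756234, 0.693750), (dp/dtau, dq/dtau) = (0.124379, -1.125000); Gamma_ppp = 0.796425, Gamma_ppq = 0.000000, Gamma_pqq = 0.000000, Gamma_qpp = 0.000000, Gamma_qpq = 0.000000, Gamma_qqq = 0.000000; k4 = (0.124379, -1.125000, -0.012321, 0.000000)
  Y <- Y + (h/6)(k1 + 2k2 + 2k3 + k4): p = 0.7562, q = 0.6937, dp/dtau = 0.1244, dq/dtau = -1.1250
step 2:
  k1: at (p, q) = (0.756234, 0.693750), (dp/dtau, dq/dtau) = (0.124379, -1.125000); Gamma_ppp = 0.796426, Gamma_ppq = 0.000000, Gamma_pqq = 0.000000, Gamma_qpp = 0.000000, Gamma_qpq = 0.000000, Gamma_qqq = 0.000000; k1 = (0.124379, -1.125000, -0.012321, 0.000000)
  k2: at (p, q) = (0.759344, 0.665625), (dp/dtau, dq/dtau) = (0.124071, -1.125000); Gamma_ppp = 0.794510, Gamma_ppq = 0.000000, Gamma_pqq = 0.000000, Gamma_qpp = 0.000000, Gamma_qpq = 0.000000, Gamma_qqq = 0.000000; k2 = (0.124071, -1.125000, -0.012230, 0.000000)
  k3: at (p, q) = (0.759336, 0.665625), (dp/dtau, dq/dtau) = (0.124074, -1.125000); Gamma_ppp = 0.794515, Gamma_ppq = 0.000000, Gamma_pqq = 0.000000, Gamma_qpp = 0.000000, Gamma_qpq = 0.000000, Gamma_qqq = 0.000000; k3 = (0.124074, -1.125000, -0.012231, 0.000000)
  k4: at (p, q) = (0.762438, 0.637500), (dp/dtau, dq/dtau) = (0.123768, -1.125000); Gamma_ppp = 0.792614, Gamma_ppq = 0.000000, Gamma_pqq = 0.000000, Gamma_qpp = 0.000000, Gamma_qpq = 0.000000, Gamma_qqq = 0.000000; k4 = (0.123768, -1.125000, -0.012142, 0.000000)
  Y <- Y + (h/6)(k1 + 2k2 + 2k3 + k4): p = 0.7624, q = 0.6375, dp/dtau = 0.1238, dq/dtau = -1.1250
step 3:
  k1: at (p, q) = (0.762438, 0.637500), (dp/dtau, dq/dtau) = (0.123768, -1.125000); Gamma_ppp = 0.792614, Gamma_ppq = 0.000000, Gamma_pqq = 0.000000, Gamma_qpp = 0.000000, Gamma_qpq = 0.000000, Gamma_qqq = 0.000000; k1 = (0.123768, -1.125000, -0.012142, 0.000000)
  k2: at (p, q) = (0.765532, 0.609375), (dp/dtau, dq/dtau) = (0.123464, -1.125000); Gamma_ppp = 0.790726, Gamma_ppq = 0.000000, Gamma_pqq = 0.000000, Gamma_qpp = 0.000000, Gamma_qpq = 0.000000, Gamma_qqq = 0.000000; k2 = (0.123464, -1.125000, -0.012053, 0.000000)
  k3: at (p, q) = (0.765525, 0.609375), (dp/dtau, dq/dtau) = (0.123467, -1.125000); Gamma_ppp = 0.790730, Gamma_ppq = 0.000000, Gamma_pqq = 0.000000, Gamma_qpp = 0.000000, Gamma_qpq = 0.000000, Gamma_qqq = 0.000000; k3 = (0.123467, -1.125000, -0.012054, 0.000000)
  k4: at (p, q) = (0.768611, 0.581250), (dp/dtau, dq/dtau) = (0.123165, -1.125000); Gamma_ppp = 0.788855, Gamma_ppq = 0.000000, Gamma_pqq = 0.000000, Gamma_qpp = 0.000000, Gamma_qpq = 0.000000, Gamma_qqq = 0.000000; k4 = (0.123165, -1.125000, -0.011967, 0.000000)
  Y <- Y + (h/6)(k1 + 2k2 + 2k3 + k4): p = 0.7686, q = 0.5812, dp/dtau = 0.1232, dq/dtau = -1.1250
step 4:
  k1: at (p, q) = (0.768611, 0.581250), (dp/dtau, dq/dtau) = (0.123165, -1.125000); Gamma_ppp = 0.788855, Gamma_ppq = 0.000000, Gamma_pqq = 0.000000, Gamma_qpp = 0.000000, Gamma_qpq = 0.000000, Gamma_qqq = 0.000000; k1 = (0.123165, -1.125000, -0.011967, 0.000000)
  k2: at (p, q) = (0.771691, 0.553125), (dp/dtau, dq/dtau) = (0.122866, -1.125000); Gamma_ppp = 0.786994, Gamma_ppq = 0.000000, Gamma_pqq = 0.000000, Gamma_qpp = 0.000000, Gamma_qpq = 0.000000, Gamma_qqq = 0.000000; k2 = (0.122866, -1.125000, -0.011880, 0.000000)
  k3: at (p, q) = (0.771683, 0.553125), (dp/dtau, dq/dtau) = (0.122868, -1.125000); Gamma_ppp = 0.786998, Gamma_ppq = 0.000000, Gamma_pqq = 0.000000, Gamma_qpp = 0.000000, Gamma_qpq = 0.000000, Gamma_qqq = 0.000000; k3 = (0.122868, -1.125000, -0.011881, 0.000000)
  k4: at (p, q) = (0.774755, 0.525000), (dp/dtau, dq/dtau) = (0.122571, -1.125000); Gamma_ppp = 0.785150, Gamma_ppq = 0.000000, Gamma_pqq = 0.000000, Gamma_qpp = 0.000000, Gamma_qpq = 0.000000, Gamma_qqq = 0.000000; k4 = (0.122571, -1.125000, -0.011796, 0.000000)
  Y <- Y + (h/6)(k1 + 2k2 + 2k3 + k4): p = 0.7748, q = 0.5250, dp/dtau = 0.1226, dq/dtau = -1.1250


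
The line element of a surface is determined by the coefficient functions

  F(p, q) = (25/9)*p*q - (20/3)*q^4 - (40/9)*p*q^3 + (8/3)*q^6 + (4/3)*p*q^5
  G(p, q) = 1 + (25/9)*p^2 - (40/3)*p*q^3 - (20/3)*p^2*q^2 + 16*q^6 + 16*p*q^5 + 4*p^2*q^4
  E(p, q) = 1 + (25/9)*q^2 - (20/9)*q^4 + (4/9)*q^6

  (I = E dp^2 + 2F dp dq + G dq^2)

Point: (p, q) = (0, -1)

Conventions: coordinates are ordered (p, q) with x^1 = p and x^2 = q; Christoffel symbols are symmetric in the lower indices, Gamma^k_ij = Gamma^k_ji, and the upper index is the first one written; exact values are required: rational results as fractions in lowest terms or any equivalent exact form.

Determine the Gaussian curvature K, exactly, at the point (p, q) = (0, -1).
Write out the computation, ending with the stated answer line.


E = 2, F = -4, G = 17, EG - F^2 = 18 at the point
E_p = 0, E_q = 2/3, F_p = 1/3, F_q = 32/3, G_p = -8/3, G_q = -96
E_qq = -70/9, F_pq = -35/9, G_pp = 2/9
Using the Brioschi determinant formula for K from the metric derivatives:
M1 = [[-E_qq/2 + F_pq - G_pp/2, E_p/2, F_p - E_q/2], [F_q - G_p/2, E, F], [G_q/2, F, G]] = [[-1/9, 0, 0], [12, 2, -4], [-48, -4, 17]]; det M1 = -2
M2 = [[0, E_q/2, G_p/2], [E_q/2, E, F], [G_p/2, F, G]] = [[0, 1/3, -4/3], [1/3, 2, -4], [-4/3, -4, 17]]; det M2 = -17/9
det M1 - det M2 = -1/9; K = -1/9 / (18)^2 = -1/2916

Answer: K = -1/2916


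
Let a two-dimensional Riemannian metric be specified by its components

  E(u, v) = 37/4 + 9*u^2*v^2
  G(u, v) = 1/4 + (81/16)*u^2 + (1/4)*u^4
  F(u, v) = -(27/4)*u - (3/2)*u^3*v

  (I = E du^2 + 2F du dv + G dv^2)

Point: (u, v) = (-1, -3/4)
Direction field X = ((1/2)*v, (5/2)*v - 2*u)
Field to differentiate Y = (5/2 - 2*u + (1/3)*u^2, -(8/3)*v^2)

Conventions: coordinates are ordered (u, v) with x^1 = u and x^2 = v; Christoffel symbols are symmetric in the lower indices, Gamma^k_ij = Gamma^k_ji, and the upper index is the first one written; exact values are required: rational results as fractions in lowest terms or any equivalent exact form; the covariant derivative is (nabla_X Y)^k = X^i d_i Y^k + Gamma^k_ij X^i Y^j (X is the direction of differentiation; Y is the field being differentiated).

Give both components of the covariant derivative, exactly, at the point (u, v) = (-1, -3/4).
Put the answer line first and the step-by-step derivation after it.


Answer: (nabla_X Y)^u = 243211/98248, (nabla_X Y)^v = -960407/294744

E = 229/16, F = 45/8, G = 89/16 at the point
E_u = -81/8, E_v = -27/2, F_u = -27/8, F_v = 3/2, G_u = -89/8, G_v = 0
EG - F^2 = 12281/256;  g^inv = (256/12281) * [[89/16, -45/8], [-45/8, 229/16]]
first-kind symbols [ij,l] = (1/2)(d_i g_jl + d_j g_il - d_l g_ij): [uu,u] = E_u/2 = -81/16, [uu,v] = F_u - E_v/2 = 27/8, [uv,u] = E_v/2 = -27/4, [uv,v] = G_u/2 = -89/16, [vv,u] = F_v - G_u/2 = 113/16, [vv,v] = G_v/2 = 0
Gamma^u_ij = (G*[ij,u] - F*[ij,v])/(EG - F^2), Gamma^v_ij = (E*[ij,v] - F*[ij,u])/(EG - F^2)
Gamma_uuu = -12069/12281, Gamma_uuv = -1602/12281, Gamma_uvv = 10057/12281, Gamma_vuu = 19656/12281, Gamma_vuv = -10661/12281, Gamma_vvv = -10170/12281
X = (-3/8, 1/8), Y = (29/6, -3/2) at the point


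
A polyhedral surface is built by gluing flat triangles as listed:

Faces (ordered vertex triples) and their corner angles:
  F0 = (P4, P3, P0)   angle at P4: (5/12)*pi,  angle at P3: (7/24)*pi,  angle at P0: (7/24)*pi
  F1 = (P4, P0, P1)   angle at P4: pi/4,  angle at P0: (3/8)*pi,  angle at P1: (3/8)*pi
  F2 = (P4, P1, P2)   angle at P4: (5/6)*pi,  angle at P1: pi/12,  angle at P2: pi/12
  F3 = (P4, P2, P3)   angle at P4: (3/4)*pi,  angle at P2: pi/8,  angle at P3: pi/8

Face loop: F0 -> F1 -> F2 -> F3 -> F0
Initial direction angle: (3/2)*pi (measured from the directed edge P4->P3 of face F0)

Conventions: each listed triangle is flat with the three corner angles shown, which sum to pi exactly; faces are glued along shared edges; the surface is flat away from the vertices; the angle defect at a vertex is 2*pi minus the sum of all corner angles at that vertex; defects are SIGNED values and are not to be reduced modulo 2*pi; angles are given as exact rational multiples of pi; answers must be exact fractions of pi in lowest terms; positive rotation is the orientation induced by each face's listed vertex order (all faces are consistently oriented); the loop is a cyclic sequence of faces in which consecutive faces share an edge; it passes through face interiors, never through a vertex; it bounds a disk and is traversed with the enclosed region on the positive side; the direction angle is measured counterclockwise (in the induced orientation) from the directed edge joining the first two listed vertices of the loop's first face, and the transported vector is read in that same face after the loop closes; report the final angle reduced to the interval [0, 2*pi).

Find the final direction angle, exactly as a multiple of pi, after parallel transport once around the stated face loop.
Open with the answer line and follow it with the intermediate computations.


Answer: final direction angle = (5/4)*pi

enclosed vertex P4: corner angles sum to (9/4)*pi, defect = 2*pi - (9/4)*pi = -pi/4
holonomy = initial angle + sum of enclosed defects (mod 2*pi), positive in the induced orientation
final angle = (3/2)*pi - pi/4 = (5/4)*pi (mod 2*pi)


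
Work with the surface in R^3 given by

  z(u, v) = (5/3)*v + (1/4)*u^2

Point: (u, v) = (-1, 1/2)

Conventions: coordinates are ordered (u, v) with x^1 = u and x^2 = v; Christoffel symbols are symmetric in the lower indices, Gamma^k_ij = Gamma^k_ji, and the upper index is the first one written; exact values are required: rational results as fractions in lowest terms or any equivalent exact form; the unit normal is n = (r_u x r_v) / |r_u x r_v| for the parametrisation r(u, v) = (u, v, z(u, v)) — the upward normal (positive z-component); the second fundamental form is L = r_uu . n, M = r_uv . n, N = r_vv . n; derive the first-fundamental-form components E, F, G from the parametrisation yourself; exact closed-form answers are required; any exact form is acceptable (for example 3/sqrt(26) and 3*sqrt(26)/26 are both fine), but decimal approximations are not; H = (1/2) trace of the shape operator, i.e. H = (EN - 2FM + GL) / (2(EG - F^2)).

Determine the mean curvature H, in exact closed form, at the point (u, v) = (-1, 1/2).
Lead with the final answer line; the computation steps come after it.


Answer: H = 204*sqrt(145)/21025

z_u = -1/2, z_v = 5/3, z_uu = 1/2, z_uv = 0, z_vv = 0
E = 5/4, F = -5/6, G = 34/9; answer radicand W^2 = 145/36
unnormalised second-form numerators: l = 1/2, m = 0, n = 0; L = l/sqrt(145/36), and similarly M = m/sqrt(W^2), N = n/sqrt(W^2)
H = (E*n - 2*F*m + G*l) / (2*(EG - F^2)*sqrt(W^2)); E*n - 2*F*m + G*l = 17/9, EG - F^2 = 145/36, so H = (34/145)/sqrt(145/36)


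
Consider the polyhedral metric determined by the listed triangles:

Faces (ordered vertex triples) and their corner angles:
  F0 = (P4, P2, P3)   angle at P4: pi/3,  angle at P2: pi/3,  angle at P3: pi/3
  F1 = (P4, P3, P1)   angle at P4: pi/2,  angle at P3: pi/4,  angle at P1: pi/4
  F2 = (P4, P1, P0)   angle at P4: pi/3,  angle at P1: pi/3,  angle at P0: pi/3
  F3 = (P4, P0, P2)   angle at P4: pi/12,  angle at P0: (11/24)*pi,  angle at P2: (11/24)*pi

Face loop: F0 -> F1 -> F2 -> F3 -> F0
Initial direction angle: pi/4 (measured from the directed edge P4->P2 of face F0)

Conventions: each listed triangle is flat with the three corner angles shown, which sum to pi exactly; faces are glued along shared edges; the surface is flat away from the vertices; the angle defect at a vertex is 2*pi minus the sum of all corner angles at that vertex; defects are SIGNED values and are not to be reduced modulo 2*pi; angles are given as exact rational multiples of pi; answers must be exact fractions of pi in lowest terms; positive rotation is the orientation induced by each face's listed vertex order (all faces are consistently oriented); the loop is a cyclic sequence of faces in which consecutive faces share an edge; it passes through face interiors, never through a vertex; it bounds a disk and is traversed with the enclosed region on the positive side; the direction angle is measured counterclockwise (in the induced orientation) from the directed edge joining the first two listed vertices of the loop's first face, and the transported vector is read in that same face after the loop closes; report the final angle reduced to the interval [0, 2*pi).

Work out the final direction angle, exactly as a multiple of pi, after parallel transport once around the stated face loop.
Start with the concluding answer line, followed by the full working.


Answer: final direction angle = pi

enclosed vertex P4: corner angles sum to (5/4)*pi, defect = 2*pi - (5/4)*pi = (3/4)*pi
holonomy = initial angle + sum of enclosed defects (mod 2*pi), positive in the induced orientation
final angle = pi/4 + (3/4)*pi = pi (mod 2*pi)


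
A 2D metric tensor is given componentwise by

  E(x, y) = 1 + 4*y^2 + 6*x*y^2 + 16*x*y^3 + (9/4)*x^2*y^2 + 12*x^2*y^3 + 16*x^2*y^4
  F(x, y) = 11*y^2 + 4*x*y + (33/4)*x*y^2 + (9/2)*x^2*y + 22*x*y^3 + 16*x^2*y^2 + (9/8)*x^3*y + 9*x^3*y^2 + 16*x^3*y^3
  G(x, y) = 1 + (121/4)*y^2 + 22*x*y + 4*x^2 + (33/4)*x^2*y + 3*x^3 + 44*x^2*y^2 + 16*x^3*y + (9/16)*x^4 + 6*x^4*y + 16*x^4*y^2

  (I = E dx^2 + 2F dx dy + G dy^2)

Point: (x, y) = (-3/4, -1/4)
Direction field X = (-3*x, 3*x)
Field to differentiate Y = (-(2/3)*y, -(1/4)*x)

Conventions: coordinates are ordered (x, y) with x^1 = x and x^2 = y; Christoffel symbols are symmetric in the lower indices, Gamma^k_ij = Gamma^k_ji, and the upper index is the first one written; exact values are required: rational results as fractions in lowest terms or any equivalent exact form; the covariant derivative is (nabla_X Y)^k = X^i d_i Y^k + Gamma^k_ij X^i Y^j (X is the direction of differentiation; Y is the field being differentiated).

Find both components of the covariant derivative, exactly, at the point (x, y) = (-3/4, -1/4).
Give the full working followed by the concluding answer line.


E = 1193/1024, F = 2509/2048, G = 41345/4096 at the point
E_x = 13/128, E_y = -247/128, F_x = -301/512, F_y = -5279/512, G_x = -3667/256, G_y = -5983/128
EG - F^2 = 42021/4096;  g^inv = (4096/42021) * [[41345/4096, -2509/2048], [-2509/2048, 1193/1024]]
first-kind symbols [ij,l] = (1/2)(d_i g_jl + d_j g_il - d_l g_ij): [xx,x] = E_x/2 = 13/256, [xx,y] = F_x - E_y/2 = 193/512, [xy,x] = E_y/2 = -247/256, [xy,y] = G_x/2 = -3667/512, [yy,x] = F_y - G_x/2 = -403/128, [yy,y] = G_y/2 = -5983/256
Gamma^x_ij = (G*[ij,x] - F*[ij,y])/(EG - F^2), Gamma^y_ij = (E*[ij,y] - F*[ij,x])/(EG - F^2)
Gamma_xxx = 208/42021, Gamma_xxy = -3952/42021, Gamma_xyy = -12896/42021, Gamma_yxx = 1544/42021, Gamma_yxy = -29336/42021, Gamma_yyy = -95728/42021
X = (9/4, -9/4), Y = (1/6, 3/16) at the point

Answer: (nabla_X Y)^x = 91153/56028, (nabla_X Y)^y = 85079/224112


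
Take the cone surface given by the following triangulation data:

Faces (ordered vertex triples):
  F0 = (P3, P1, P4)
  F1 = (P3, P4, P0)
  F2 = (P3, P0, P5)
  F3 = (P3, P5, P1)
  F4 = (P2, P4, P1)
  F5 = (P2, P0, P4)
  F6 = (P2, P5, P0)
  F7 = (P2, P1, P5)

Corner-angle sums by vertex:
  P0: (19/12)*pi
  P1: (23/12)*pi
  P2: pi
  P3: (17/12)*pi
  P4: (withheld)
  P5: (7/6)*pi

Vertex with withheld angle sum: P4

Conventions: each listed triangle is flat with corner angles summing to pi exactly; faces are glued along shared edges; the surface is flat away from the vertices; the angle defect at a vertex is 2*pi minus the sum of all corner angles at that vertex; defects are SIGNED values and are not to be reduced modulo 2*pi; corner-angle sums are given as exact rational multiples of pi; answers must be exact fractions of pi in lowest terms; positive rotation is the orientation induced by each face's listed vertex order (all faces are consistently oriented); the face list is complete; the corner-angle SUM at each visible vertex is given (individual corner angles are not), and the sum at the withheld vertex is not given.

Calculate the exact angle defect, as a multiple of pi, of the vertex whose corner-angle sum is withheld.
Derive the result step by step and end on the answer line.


V = 6, E = 12, F = 8; chi = V - E + F = 2
Gauss-Bonnet: total defect = 2*pi*chi = 4*pi; visible defects sum to (35/12)*pi

Answer: defect(P4) = (13/12)*pi


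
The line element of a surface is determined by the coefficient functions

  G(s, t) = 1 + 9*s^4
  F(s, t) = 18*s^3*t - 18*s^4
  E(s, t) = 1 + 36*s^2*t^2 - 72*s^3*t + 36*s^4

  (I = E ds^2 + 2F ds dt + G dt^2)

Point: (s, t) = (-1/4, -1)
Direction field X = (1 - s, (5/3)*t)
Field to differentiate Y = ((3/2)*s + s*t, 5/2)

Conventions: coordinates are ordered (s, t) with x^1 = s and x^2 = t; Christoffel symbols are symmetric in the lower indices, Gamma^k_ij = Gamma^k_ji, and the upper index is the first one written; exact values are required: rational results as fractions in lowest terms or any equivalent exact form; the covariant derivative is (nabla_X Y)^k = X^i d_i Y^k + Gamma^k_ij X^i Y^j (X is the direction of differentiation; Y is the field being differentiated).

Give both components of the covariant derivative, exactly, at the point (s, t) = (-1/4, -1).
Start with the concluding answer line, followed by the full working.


Answer: (nabla_X Y)^s = -16595/14136, (nabla_X Y)^t = -435/1178

E = 145/64, F = 27/128, G = 265/256 at the point
E_s = -27/4, E_t = -27/8, F_s = -9/4, F_t = -9/32, G_s = -9/16, G_t = 0
EG - F^2 = 589/256;  g^inv = (256/589) * [[265/256, -27/128], [-27/128, 145/64]]
first-kind symbols [ij,l] = (1/2)(d_i g_jl + d_j g_il - d_l g_ij): [ss,s] = E_s/2 = -27/8, [ss,t] = F_s - E_t/2 = -9/16, [st,s] = E_t/2 = -27/16, [st,t] = G_s/2 = -9/32, [tt,s] = F_t - G_s/2 = 0, [tt,t] = G_t/2 = 0
Gamma^s_ij = (G*[ij,s] - F*[ij,t])/(EG - F^2), Gamma^t_ij = (E*[ij,t] - F*[ij,s])/(EG - F^2)
Gamma_sss = -864/589, Gamma_sst = -432/589, Gamma_stt = 0, Gamma_tss = -144/589, Gamma_tst = -72/589, Gamma_ttt = 0
X = (5/4, -5/3), Y = (-1/8, 5/2) at the point


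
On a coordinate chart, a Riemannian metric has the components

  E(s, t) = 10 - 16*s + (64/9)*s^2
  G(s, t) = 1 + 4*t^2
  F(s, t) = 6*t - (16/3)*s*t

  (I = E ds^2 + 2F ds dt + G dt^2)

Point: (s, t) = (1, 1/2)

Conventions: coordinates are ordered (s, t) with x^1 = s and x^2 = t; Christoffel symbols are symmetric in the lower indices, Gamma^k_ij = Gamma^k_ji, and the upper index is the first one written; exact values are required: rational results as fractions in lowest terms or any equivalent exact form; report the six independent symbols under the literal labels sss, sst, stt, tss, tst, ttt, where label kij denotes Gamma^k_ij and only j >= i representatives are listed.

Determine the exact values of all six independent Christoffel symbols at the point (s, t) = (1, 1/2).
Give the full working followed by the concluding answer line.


E = 10/9, F = 1/3, G = 2 at the point
E_s = -16/9, E_t = 0, F_s = -8/3, F_t = 2/3, G_s = 0, G_t = 4
EG - F^2 = 19/9;  g^inv = (9/19) * [[2, -1/3], [-1/3, 10/9]]
first-kind symbols [ij,l] = (1/2)(d_i g_jl + d_j g_il - d_l g_ij): [ss,s] = E_s/2 = -8/9, [ss,t] = F_s - E_t/2 = -8/3, [st,s] = E_t/2 = 0, [st,t] = G_s/2 = 0, [tt,s] = F_t - G_s/2 = 2/3, [tt,t] = G_t/2 = 2
Gamma^s_ij = (G*[ij,s] - F*[ij,t])/(EG - F^2), Gamma^t_ij = (E*[ij,t] - F*[ij,s])/(EG - F^2)

Answer: Gamma_sss = -8/19, Gamma_sst = 0, Gamma_stt = 6/19, Gamma_tss = -24/19, Gamma_tst = 0, Gamma_ttt = 18/19


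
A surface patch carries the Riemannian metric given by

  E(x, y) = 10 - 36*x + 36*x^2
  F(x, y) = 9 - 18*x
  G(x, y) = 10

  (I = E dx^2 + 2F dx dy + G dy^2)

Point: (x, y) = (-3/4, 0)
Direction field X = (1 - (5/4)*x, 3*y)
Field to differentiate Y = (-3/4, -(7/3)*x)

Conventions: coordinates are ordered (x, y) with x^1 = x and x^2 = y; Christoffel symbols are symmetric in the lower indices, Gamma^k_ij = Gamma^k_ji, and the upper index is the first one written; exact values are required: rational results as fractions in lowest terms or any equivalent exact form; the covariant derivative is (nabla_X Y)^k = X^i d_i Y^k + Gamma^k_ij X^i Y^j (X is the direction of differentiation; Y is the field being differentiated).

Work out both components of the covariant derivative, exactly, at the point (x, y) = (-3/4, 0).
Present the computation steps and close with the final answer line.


E = 229/4, F = 45/2, G = 10 at the point
E_x = -90, E_y = 0, F_x = -18, F_y = 0, G_x = 0, G_y = 0
EG - F^2 = 265/4;  g^inv = (4/265) * [[10, -45/2], [-45/2, 229/4]]
first-kind symbols [ij,l] = (1/2)(d_i g_jl + d_j g_il - d_l g_ij): [xx,x] = E_x/2 = -45, [xx,y] = F_x - E_y/2 = -18, [xy,x] = E_y/2 = 0, [xy,y] = G_x/2 = 0, [yy,x] = F_y - G_x/2 = 0, [yy,y] = G_y/2 = 0
Gamma^x_ij = (G*[ij,x] - F*[ij,y])/(EG - F^2), Gamma^y_ij = (E*[ij,y] - F*[ij,x])/(EG - F^2)
Gamma_xxx = -36/53, Gamma_xxy = 0, Gamma_xyy = 0, Gamma_yxx = -72/265, Gamma_yxy = 0, Gamma_yyy = 0
X = (31/16, 0), Y = (-3/4, 7/4) at the point

Answer: (nabla_X Y)^x = 837/848, (nabla_X Y)^y = -52483/12720


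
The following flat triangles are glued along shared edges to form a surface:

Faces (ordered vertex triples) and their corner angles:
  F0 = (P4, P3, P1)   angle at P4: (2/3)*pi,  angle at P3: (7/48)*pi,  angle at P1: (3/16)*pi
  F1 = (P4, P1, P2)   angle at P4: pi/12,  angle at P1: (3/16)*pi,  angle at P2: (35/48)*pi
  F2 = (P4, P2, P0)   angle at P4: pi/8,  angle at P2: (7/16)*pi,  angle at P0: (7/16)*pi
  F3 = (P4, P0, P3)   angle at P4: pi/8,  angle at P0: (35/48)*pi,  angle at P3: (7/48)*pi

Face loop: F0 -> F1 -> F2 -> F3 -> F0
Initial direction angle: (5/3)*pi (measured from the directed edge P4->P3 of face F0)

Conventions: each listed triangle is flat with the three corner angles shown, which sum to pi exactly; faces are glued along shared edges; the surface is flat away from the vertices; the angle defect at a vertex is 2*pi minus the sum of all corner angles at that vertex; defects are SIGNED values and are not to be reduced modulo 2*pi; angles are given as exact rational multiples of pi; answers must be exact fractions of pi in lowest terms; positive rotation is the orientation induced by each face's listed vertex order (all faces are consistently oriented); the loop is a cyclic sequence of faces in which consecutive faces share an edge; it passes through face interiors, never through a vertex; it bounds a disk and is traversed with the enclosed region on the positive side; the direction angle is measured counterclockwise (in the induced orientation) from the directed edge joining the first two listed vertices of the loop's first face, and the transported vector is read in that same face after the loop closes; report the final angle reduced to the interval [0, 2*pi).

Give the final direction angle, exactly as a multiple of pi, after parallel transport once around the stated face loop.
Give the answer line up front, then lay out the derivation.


Answer: final direction angle = (2/3)*pi

enclosed vertex P4: corner angles sum to pi, defect = 2*pi - pi = pi
transport around the loop rotates by the sum of enclosed defects; add to the initial angle mod 2*pi
final angle = (5/3)*pi + pi = (2/3)*pi (mod 2*pi)


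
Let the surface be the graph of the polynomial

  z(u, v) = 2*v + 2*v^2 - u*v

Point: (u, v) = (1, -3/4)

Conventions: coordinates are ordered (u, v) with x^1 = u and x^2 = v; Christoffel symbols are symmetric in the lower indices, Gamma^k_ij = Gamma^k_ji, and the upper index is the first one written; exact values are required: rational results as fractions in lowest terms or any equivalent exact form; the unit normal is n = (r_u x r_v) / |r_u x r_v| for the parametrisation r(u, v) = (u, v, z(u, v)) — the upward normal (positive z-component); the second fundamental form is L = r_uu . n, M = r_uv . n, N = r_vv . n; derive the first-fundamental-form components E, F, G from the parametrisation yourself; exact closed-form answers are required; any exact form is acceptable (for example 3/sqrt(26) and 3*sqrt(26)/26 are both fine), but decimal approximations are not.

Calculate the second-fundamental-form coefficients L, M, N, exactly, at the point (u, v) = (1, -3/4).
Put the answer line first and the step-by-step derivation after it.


Answer: L = 0, M = -4*sqrt(89)/89, N = 16*sqrt(89)/89

z_u = 3/4, z_v = -2, z_uu = 0, z_uv = -1, z_vv = 4
E = 25/16, F = -3/2, G = 5; answer radicand W^2 = 89/16
unnormalised second-form numerators: l = 0, m = -1, n = 4; L = l/sqrt(89/16), and similarly M = m/sqrt(W^2), N = n/sqrt(W^2)


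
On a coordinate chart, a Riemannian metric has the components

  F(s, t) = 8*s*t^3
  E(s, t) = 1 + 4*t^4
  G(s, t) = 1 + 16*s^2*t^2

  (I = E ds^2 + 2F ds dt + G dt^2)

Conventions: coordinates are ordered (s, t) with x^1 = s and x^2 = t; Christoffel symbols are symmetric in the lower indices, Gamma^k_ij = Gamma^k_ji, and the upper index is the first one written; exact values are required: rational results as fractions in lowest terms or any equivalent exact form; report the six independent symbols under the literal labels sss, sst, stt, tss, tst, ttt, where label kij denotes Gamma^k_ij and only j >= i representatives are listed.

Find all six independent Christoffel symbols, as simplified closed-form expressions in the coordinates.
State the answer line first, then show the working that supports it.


Answer: Gamma_sss = 0, Gamma_sst = 8*t^3/(16*s^2*t^2 + 4*t^4 + 1), Gamma_stt = 8*s*t^2/(16*s^2*t^2 + 4*t^4 + 1), Gamma_tss = 0, Gamma_tst = 16*s*t^2/(16*s^2*t^2 + 4*t^4 + 1), Gamma_ttt = 16*s^2*t/(16*s^2*t^2 + 4*t^4 + 1)

E = 1 + 4*t^4; F = 8*s*t^3; G = 1 + 16*s^2*t^2
Gamma^k_ij = (1/2) g^{kl} (d_i g_jl + d_j g_il - d_l g_ij), with g^inv = (1/(EG-F^2)) [[G, -F], [-F, E]]
first partials: E_s = 0, E_t = 16*t^3, F_s = 8*t^3, F_t = 24*s*t^2, G_s = 32*s*t^2, G_t = 32*s^2*t
D = EG - F^2 = 1 + 4*t^4 + 16*s^2*t^2
expanded: Gamma^s_ss = (G E_s - 2F F_s + F E_t)/(2D), Gamma^s_st = (G E_t - F G_s)/(2D), Gamma^s_tt = (2G F_t - G G_s - F G_t)/(2D), Gamma^t_ss = (2E F_s - E E_t - F E_s)/(2D), Gamma^t_st = (E G_s - F E_t)/(2D), Gamma^t_tt = (E G_t - 2F F_t + F G_s)/(2D); substitute and cancel common factors


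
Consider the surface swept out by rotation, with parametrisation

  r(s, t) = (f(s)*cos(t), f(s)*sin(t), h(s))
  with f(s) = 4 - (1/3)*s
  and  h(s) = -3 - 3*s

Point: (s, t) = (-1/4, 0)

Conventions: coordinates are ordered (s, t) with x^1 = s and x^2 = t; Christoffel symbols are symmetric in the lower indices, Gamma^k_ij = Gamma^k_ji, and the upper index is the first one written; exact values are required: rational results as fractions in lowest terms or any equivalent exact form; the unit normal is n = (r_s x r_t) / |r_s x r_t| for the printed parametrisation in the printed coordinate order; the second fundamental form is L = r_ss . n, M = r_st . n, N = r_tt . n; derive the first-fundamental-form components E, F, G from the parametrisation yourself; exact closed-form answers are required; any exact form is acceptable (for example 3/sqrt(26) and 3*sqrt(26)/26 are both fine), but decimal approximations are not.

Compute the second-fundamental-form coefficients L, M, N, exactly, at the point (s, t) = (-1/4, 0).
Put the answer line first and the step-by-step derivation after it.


Answer: L = 0, M = 0, N = -147*sqrt(82)/328

f = 49/12, f' = -1/3, f'' = 0, h' = -3, h'' = 0
E = 82/9, F = 0, G = 2401/144; answer radicand W^2 = 82/9
unnormalised second-form numerators: l = 0, m = 0, n = -49/4; L = l/sqrt(82/9), and similarly M = m/sqrt(W^2), N = n/sqrt(W^2)
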